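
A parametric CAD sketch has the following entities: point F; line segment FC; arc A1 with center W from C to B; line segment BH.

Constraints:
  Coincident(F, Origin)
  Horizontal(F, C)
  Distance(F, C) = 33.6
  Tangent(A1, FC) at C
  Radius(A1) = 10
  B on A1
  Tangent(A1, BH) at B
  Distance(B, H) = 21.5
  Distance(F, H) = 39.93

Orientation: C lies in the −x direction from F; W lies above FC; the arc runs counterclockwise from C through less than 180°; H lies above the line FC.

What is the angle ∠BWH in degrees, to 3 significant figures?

65.1°

Checks: F.y = 0.00, C.y = 0.00 ✓; |WB| = 10.00 ✓; ∠(WB, BH) = 90.00° ✓; |BH| = 21.50 ✓; |FH| = 39.93 ✓.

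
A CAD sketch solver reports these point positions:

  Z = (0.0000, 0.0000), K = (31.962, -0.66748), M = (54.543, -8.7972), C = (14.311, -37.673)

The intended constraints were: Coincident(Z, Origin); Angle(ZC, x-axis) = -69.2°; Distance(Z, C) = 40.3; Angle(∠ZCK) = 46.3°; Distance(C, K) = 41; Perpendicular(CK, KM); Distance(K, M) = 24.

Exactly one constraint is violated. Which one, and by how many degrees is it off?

Perpendicular(CK, KM) — off by 5.70°.

Z = (0.00, 0.00) ✓; ZC at -69.20° ✓; |ZC| = 40.30 ✓; ∠ZCK = 46.30° ✓; |CK| = 41.00 ✓; ∠(CK, KM) = 84.30° ✗; |KM| = 24.00 ✓.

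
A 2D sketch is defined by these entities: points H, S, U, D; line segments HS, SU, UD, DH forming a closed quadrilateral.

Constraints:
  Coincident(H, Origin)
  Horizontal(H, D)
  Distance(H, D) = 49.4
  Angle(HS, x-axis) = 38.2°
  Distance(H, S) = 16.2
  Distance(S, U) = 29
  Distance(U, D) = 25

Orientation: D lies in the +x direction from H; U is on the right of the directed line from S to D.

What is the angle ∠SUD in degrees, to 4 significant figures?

89.17°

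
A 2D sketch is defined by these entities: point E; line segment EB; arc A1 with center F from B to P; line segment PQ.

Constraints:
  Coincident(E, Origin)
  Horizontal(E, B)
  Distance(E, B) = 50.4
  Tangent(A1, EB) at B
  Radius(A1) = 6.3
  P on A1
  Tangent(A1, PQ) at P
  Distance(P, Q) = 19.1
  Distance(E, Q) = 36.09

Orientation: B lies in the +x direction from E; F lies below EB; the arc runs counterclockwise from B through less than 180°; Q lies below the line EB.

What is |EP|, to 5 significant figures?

45.929

E is at the origin; E and B share the same y with |EB| = 50.4 and B on the +x side, so B = (50.400, 0.0000). Since A1 is tangent to EB there, FB ⟂ EB, so F = B + (0, -6.3) = (50.400, -6.3000). Since FP ⟂ PQ (tangency), |FQ| = √(6.3² + 19.1²) = 20.112 regardless of where P sits on A1. So Q lies on both circle(E, 36.09) and circle(F, 20.112); the below-EB intersection is Q = (32.555, -15.577). P is the foot of the tangent from Q: P = (45.889, -1.9018).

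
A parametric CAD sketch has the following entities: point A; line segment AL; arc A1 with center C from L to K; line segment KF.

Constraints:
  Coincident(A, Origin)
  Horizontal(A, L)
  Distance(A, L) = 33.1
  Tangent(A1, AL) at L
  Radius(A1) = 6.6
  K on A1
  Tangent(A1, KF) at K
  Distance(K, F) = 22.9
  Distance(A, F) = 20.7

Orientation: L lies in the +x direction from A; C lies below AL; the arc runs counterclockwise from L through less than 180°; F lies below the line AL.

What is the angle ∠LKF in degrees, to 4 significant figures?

158.9°

A is at the origin; AL is horizontal with |AL| = 33.1 and L on the +x side, so L = (33.10, 0.000). A1 meets AL tangentially, so CL is at right angles to AL, so C = L + (0, -6.6) = (33.10, -6.600). Since CK ⟂ KF (tangency), |CF| = √(6.6² + 22.9²) = 23.83 regardless of where K sits on A1. So F lies on both circle(A, 20.7) and circle(C, 23.83); the below-AL intersection is F = (11.70, -17.08). K is the foot of the tangent from F: K = (28.67, -1.708).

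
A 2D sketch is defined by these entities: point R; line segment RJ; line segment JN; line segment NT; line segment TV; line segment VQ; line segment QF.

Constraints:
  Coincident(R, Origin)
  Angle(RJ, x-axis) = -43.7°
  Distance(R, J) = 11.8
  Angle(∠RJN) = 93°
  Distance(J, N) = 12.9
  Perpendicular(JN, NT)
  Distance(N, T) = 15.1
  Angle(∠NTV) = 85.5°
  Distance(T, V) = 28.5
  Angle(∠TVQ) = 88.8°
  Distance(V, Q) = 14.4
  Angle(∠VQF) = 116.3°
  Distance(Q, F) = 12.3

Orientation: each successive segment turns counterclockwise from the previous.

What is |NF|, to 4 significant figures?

16.52

∠TVQ = 88.8° gives VQ at -41.00° from the x-axis; with |VQ| = 14.4, Q = (-0.7128, -18.88). ∠VQF = 116.3° gives QF at 22.70° from the x-axis; with |QF| = 12.3, F = (10.63, -14.13). Then |NF| = |F − N| = 16.52.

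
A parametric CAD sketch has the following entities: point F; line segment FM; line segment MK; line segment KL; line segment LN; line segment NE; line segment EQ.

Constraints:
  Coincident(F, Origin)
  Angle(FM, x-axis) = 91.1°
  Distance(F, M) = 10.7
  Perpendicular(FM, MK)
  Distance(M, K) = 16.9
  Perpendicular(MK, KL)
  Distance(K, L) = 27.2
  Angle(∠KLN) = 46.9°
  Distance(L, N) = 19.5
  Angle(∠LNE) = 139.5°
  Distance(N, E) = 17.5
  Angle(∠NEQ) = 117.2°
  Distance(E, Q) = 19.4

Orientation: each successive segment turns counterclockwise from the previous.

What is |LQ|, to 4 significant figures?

41.45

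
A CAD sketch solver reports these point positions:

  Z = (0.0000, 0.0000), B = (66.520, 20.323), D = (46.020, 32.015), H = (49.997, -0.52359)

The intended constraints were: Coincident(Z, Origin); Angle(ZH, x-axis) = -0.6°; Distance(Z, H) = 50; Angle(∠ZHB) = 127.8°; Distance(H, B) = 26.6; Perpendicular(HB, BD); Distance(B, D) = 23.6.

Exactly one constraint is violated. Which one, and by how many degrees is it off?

Perpendicular(HB, BD) — off by 8.70°.

Z = (0.00, 0.00) ✓; ZH at -0.6000° ✓; |ZH| = 50.00 ✓; ∠ZHB = 127.8° ✓; |HB| = 26.60 ✓; ∠(HB, BD) = 98.70° ✗; |BD| = 23.60 ✓.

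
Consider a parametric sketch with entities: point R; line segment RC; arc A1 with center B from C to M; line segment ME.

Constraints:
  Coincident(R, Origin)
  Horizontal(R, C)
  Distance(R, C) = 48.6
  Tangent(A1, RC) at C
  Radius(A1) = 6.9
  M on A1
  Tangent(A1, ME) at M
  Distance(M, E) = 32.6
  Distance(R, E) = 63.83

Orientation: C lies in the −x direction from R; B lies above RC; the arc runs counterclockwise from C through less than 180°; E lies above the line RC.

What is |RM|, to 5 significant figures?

42.753

R is at the origin; R and C share the same y with |RC| = 48.6 and C on the −x side, so C = (-48.600, 0.0000). Since A1 is tangent to RC there, BC ⟂ RC, so B = C + (0, 6.9) = (-48.600, 6.9000). Since BM ⟂ ME (tangency), |BE| = √(6.9² + 32.6²) = 33.322 regardless of where M sits on A1. So E lies on both circle(R, 63.83) and circle(B, 33.322); the above-RC intersection is E = (-49.574, 40.208). M is the foot of the tangent from E: M = (-41.894, 8.5255).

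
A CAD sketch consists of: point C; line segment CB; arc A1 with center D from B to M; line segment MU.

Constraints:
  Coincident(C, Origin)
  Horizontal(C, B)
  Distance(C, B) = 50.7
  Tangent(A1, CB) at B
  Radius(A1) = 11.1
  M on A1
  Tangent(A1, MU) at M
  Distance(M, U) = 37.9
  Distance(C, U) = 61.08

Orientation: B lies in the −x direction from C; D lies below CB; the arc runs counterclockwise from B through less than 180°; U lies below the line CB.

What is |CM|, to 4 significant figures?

62.23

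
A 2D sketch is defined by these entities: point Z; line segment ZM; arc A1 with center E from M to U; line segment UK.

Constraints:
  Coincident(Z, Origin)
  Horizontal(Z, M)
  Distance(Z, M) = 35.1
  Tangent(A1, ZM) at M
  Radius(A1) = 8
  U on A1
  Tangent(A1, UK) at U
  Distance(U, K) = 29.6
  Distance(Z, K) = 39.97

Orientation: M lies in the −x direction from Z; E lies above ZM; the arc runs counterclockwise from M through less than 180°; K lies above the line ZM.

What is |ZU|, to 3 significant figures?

28.0

Z is at the origin; Z and M share the same y with |ZM| = 35.1 and M on the −x side, so M = (-35.1, 0.00). Tangency of A1 to ZM means the radius EM is perpendicular to ZM, so E = M + (0, 8) = (-35.1, 8.00). Since EU ⟂ UK (tangency), |EK| = √(8.0² + 29.6²) = 30.7 regardless of where U sits on A1. So K lies on both circle(Z, 39.97) and circle(E, 30.7); the above-ZM intersection is K = (-19.9, 34.6). U is the foot of the tangent from K: U = (-27.4, 5.99).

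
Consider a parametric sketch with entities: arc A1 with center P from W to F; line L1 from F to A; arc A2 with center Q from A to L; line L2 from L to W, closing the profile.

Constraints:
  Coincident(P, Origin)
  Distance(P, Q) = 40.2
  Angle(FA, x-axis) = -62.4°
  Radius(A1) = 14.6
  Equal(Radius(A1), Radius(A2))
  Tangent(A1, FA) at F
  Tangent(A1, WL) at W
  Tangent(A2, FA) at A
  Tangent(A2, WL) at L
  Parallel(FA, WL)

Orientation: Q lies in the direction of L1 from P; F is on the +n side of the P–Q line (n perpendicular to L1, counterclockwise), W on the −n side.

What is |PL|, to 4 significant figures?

42.77

The slot axis is L1's direction at -62.4°, so u = (cos -62.4°, sin -62.4°) = (0.4633, -0.8862) and n = (−sin -62.4°, cos -62.4°) = (0.8862, 0.4633). P is at the origin and Q lies 40.2 along u from P, so Q = 40.2·u = (18.62, -35.63). Tangency of A1 to both parallel lines with radius 14.6 puts F and W at P ± 14.6·n: F = (12.94, 6.764), W = (-12.94, -6.764). Equal radii place A and L the same way about Q: A = Q + 14.6·n = (31.56, -28.86), L = Q − 14.6·n = (5.686, -42.39). Then |PL| = |L − P| = 42.77.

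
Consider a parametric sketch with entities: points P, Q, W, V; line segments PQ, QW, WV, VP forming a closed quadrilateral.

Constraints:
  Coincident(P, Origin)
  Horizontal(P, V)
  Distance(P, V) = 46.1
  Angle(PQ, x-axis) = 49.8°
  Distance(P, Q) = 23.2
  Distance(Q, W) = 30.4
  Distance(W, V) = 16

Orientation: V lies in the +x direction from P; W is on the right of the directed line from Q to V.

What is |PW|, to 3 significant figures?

32.8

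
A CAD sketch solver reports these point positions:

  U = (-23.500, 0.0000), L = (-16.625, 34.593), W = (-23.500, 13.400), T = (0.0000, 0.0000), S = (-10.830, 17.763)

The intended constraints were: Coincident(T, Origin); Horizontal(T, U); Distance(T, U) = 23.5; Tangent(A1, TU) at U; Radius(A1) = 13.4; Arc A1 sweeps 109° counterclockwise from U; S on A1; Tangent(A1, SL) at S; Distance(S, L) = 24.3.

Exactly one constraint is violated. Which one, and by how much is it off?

Distance(S, L) = 24.3 — off by 6.50.

T = (0.00, 0.00) ✓; T.y = 0.00, U.y = 0.00 ✓; |TU| = 23.50 ✓; ∠(WU, UT) = 90.00° ✓; |WU| = 13.40 ✓; bearing(W→S) − bearing(W→U) = 109.0° ✓; |WS| = 13.40 ✓; ∠(WS, SL) = 90.00° ✓; |SL| = 17.80 ✗.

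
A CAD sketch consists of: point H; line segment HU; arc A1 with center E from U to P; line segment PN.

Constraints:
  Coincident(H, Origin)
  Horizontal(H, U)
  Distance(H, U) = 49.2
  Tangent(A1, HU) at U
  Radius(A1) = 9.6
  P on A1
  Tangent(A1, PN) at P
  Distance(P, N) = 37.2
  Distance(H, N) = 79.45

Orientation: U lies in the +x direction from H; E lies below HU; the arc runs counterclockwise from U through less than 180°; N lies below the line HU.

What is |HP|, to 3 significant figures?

44.8

H is at the origin; H and U share the same y with |HU| = 49.2 and U on the +x side, so U = (49.2, 0.00). The tangent condition forces EU to be normal to HU, so E = U + (0, -9.6) = (49.2, -9.60). Since EP ⟂ PN (tangency), |EN| = √(9.6² + 37.2²) = 38.4 regardless of where P sits on A1. So N lies on both circle(H, 79.45) and circle(E, 38.4); the below-HU intersection is N = (66.1, -44.1). P is the foot of the tangent from N: P = (41.9, -15.8).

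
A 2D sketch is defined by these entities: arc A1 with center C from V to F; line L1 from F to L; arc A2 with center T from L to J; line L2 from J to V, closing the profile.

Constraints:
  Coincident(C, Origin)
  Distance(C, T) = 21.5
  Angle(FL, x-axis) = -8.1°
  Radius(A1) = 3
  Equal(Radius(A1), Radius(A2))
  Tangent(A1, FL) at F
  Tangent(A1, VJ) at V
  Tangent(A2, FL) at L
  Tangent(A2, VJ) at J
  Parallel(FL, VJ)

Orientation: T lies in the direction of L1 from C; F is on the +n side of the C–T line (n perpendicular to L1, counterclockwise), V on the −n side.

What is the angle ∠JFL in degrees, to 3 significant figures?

15.6°

Tangency of A1 to both parallel lines with radius 3.0 puts F and V at C ± 3.0·n: F = (0.423, 2.97), V = (-0.423, -2.97). Equal radii place L and J the same way about T: L = T + 3.0·n = (21.7, -0.0593), J = T − 3.0·n = (20.9, -6.00). Then cos ∠JFL = FJ·FL / (|FJ||FL|), giving 15.6°.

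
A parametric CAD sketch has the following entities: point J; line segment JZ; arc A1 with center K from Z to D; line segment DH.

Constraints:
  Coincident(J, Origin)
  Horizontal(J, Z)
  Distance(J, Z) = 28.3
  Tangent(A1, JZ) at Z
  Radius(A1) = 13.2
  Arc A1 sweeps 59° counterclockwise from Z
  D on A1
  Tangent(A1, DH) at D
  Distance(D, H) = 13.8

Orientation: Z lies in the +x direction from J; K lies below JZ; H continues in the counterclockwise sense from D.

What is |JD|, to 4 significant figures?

18.15

J is at the origin; JZ is horizontal with |JZ| = 28.3 and Z on the +x side, so Z = (28.30, 0.000). A1 meets JZ tangentially, so KZ is at right angles to JZ, so K = Z + (0, -13.2) = (28.30, -13.20). On A1, Z sits at bearing 90° from K; a 59° counterclockwise sweep puts D at bearing 149°, so D = K + 13.2·(cos 149°, sin 149°) = (16.99, -6.401). Then |JD| = |D − J| = 18.15.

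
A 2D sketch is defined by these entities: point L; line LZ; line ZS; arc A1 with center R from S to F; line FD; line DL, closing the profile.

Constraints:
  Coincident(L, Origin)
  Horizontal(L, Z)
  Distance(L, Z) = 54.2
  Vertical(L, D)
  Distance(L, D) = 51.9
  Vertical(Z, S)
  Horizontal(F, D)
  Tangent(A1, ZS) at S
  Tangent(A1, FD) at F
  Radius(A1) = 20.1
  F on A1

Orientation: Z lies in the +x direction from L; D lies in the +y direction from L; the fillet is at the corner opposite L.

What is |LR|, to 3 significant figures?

46.6

L is at the origin; LZ is horizontal with |LZ| = 54.2 and Z on the +x side, so Z = (54.2, 0.00). L and D share the same x with |LD| = 51.9 and D on the +y side, so D = (0.00, 51.9). The virtual corner opposite L is at (54.2, 51.9). The tangent condition forces RS to be normal to ZS and since A1 is tangent to FD there, RF ⟂ FD, with radius 20.1, so the center R sits 20.1 in from both sides at R = (34.1, 31.8). Then |LR| = |R − L| = 46.6.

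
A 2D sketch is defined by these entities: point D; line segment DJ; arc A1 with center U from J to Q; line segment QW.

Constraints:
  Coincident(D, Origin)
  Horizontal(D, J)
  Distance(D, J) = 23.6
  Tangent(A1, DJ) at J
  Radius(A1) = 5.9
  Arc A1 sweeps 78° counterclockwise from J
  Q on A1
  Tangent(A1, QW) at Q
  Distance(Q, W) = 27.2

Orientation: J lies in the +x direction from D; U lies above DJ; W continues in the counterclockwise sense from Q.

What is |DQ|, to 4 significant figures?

29.74

Since A1 is tangent to DJ there, UJ ⟂ DJ, so U = J + (0, 5.9) = (23.60, 5.900). On A1, J sits at bearing -90° from U; a 78° counterclockwise sweep puts Q at bearing -12°, so Q = U + 5.9·(cos -12°, sin -12°) = (29.37, 4.673). Then |DQ| = |Q − D| = 29.74.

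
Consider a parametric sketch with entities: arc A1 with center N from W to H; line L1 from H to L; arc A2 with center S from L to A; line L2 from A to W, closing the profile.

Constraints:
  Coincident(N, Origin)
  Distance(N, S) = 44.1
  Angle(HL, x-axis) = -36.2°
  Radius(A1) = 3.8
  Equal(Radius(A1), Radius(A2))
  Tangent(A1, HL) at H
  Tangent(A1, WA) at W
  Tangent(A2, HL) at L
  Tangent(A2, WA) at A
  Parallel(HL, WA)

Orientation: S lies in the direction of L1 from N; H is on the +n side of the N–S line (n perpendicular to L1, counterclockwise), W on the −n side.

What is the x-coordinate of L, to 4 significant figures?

37.83

The slot axis is L1's direction at -36.2°, so u = (cos -36.2°, sin -36.2°) = (0.8070, -0.5906) and n = (−sin -36.2°, cos -36.2°) = (0.5906, 0.8070). N is at the origin and S lies 44.1 along u from N, so S = 44.1·u = (35.59, -26.05). Tangency of A1 to both parallel lines with radius 3.8 puts H and W at N ± 3.8·n: H = (2.244, 3.066), W = (-2.244, -3.066). Equal radii place L and A the same way about S: L = S + 3.8·n = (37.83, -22.98), A = S − 3.8·n = (33.34, -29.11). So L.x = 37.83.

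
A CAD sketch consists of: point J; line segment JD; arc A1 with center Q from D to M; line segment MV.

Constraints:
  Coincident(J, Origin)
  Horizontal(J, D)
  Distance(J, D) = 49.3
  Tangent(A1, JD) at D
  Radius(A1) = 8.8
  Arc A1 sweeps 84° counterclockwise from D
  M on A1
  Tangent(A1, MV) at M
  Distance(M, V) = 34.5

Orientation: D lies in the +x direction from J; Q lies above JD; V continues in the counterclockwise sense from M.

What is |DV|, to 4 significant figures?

43.96

J is at the origin; J and D share the same y with |JD| = 49.3 and D on the +x side, so D = (49.30, 0.000). Since A1 is tangent to JD there, QD ⟂ JD, so Q = D + (0, 8.8) = (49.30, 8.800). On A1, D sits at bearing -90° from Q; an 84° counterclockwise sweep puts M at bearing -6°, so M = Q + 8.8·(cos -6°, sin -6°) = (58.05, 7.880). Since A1 is tangent to MV there, QM ⟂ MV, so MV runs along (−sin -6°, cos -6°); with |MV| = 34.5, V = (61.66, 42.19). Then |DV| = |V − D| = 43.96.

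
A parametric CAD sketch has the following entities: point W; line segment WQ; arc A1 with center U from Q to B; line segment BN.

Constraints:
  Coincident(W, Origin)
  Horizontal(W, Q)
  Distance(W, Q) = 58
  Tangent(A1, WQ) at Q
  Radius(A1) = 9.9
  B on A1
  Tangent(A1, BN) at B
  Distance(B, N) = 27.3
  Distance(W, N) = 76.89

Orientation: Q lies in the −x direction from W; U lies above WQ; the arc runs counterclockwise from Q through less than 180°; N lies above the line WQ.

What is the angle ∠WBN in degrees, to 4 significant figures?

146.0°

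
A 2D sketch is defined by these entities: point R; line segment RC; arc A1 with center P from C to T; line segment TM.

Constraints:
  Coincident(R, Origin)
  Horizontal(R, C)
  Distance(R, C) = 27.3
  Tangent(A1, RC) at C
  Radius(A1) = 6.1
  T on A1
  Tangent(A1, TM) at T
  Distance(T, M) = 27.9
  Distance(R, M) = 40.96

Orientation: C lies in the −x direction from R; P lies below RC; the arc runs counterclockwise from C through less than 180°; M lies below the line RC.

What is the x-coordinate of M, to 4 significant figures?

-22.47

R is at the origin; R and C share the same y with |RC| = 27.3 and C on the −x side, so C = (-27.30, 0.000). Tangency of A1 to RC means the radius PC is perpendicular to RC, so P = C + (0, -6.1) = (-27.30, -6.100). Since PT ⟂ TM (tangency), |PM| = √(6.1² + 27.9²) = 28.56 regardless of where T sits on A1. So M lies on both circle(R, 40.96) and circle(P, 28.56); the below-RC intersection is M = (-22.47, -34.25). T is the foot of the tangent from M: T = (-32.95, -8.392).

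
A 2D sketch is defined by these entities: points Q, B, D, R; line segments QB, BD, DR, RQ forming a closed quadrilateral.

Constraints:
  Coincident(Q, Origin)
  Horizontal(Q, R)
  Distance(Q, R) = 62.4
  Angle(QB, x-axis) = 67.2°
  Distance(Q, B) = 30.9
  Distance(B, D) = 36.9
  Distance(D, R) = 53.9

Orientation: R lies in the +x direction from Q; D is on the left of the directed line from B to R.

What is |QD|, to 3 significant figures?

65.2

Checks: |QR| = 62.40 ✓; |QB| = 30.90 ✓; |BD| = 36.90 ✓; |DR| = 53.90 ✓.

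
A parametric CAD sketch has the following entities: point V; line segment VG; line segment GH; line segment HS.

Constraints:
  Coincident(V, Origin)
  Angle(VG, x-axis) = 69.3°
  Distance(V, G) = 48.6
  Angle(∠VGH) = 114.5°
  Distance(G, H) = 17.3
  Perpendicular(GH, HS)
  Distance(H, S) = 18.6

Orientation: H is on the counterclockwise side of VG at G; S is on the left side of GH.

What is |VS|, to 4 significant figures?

45.38

∠VGH = 114.5°, so GH runs at 69.3° + (180° − 114.5°) = 134.8° from the x-axis; with |GH| = 17.3, H = G + 17.3·(cos 134.8°, sin 134.8°) = (4.989, 57.74). GH is perpendicular to HS; with |HS| = 18.6 on the left of GH, S = H + 18.6·(-0.7096, -0.7046) = (-8.209, 44.63). Then |VS| = |S − V| = 45.38.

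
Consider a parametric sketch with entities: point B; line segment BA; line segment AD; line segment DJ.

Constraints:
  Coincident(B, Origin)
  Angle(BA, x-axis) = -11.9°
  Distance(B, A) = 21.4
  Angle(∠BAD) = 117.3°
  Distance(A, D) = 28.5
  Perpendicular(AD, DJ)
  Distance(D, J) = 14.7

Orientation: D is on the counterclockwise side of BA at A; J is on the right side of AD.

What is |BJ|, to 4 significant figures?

51.04

B is at the origin; BA runs at -11.9° with length 21.4, so A = 21.4·(cos -11.9°, sin -11.9°) = (20.94, -4.413). ∠BAD = 117.3°, so AD runs at -11.9° + (180° − 117.3°) = 50.80° from the x-axis; with |AD| = 28.5, D = A + 28.5·(cos 50.80°, sin 50.80°) = (38.95, 17.67). AD ⟂ DJ; with |DJ| = 14.7 on the right of AD, J = D + 14.7·(0.7749, -0.6320) = (50.34, 8.382). Then |BJ| = |J − B| = 51.04.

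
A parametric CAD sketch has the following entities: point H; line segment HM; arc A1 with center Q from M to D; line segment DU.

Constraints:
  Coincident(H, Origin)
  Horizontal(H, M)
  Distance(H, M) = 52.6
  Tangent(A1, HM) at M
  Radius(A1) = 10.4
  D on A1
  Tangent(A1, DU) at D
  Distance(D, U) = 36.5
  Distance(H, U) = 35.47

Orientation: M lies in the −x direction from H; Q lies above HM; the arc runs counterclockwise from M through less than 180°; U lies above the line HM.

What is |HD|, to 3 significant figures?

45.2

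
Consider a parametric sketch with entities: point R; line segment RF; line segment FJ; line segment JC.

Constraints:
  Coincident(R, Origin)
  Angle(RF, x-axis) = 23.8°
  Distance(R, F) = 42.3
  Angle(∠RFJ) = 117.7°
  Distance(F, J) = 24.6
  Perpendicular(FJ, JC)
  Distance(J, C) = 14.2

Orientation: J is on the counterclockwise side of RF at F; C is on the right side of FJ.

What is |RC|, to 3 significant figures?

68.0

∠RFJ = 117.7°, so FJ runs at 23.8° + (180° − 117.7°) = 86.1° from the x-axis; with |FJ| = 24.6, J = F + 24.6·(cos 86.1°, sin 86.1°) = (40.4, 41.6). FJ is perpendicular to JC; with |JC| = 14.2 on the right of FJ, C = J + 14.2·(0.998, -0.0680) = (54.5, 40.6). Then |RC| = |C − R| = 68.0.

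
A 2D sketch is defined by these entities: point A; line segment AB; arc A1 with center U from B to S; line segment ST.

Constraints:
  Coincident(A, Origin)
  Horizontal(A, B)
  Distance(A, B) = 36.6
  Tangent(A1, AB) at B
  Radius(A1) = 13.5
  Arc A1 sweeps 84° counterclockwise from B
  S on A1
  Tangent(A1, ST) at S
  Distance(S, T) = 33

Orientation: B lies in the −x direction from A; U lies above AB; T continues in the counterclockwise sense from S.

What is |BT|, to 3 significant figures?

48.0

On A1, B sits at bearing -90° from U; an 84° counterclockwise sweep puts S at bearing -6°, so S = U + 13.5·(cos -6°, sin -6°) = (-23.2, 12.1). Since A1 is tangent to ST there, US ⟂ ST, so ST runs along (−sin -6°, cos -6°); with |ST| = 33.0, T = (-19.7, 44.9). Then |BT| = |T − B| = 48.0.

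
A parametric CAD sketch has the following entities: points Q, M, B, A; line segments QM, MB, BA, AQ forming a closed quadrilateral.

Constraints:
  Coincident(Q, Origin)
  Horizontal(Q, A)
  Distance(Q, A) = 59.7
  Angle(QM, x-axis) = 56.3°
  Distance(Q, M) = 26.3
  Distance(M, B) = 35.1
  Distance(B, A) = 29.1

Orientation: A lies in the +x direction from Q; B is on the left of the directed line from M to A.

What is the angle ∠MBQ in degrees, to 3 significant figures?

20.2°

Checks: |MB| = 35.10 ✓; |BA| = 29.10 ✓.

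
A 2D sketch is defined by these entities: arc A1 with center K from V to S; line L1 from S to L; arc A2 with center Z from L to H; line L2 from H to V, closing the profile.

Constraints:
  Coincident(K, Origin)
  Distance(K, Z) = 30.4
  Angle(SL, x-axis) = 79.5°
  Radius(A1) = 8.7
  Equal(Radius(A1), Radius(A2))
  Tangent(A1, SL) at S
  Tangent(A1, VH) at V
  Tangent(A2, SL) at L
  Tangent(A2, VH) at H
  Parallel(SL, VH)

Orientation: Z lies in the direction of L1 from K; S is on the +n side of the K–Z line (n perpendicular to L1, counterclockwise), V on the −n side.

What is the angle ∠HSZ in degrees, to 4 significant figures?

13.82°

The slot axis is L1's direction at 79.5°, so u = (cos 79.5°, sin 79.5°) = (0.1822, 0.9833) and n = (−sin 79.5°, cos 79.5°) = (-0.9833, 0.1822). K is at the origin and Z lies 30.4 along u from K, so Z = 30.4·u = (5.540, 29.89). Tangency of A1 to both parallel lines with radius 8.7 puts S and V at K ± 8.7·n: S = (-8.554, 1.585), V = (8.554, -1.585). Equal radii place L and H the same way about Z: L = Z + 8.7·n = (-3.014, 31.48), H = Z − 8.7·n = (14.09, 28.31). Then cos ∠HSZ = SH·SZ / (|SH||SZ|), giving 13.82°.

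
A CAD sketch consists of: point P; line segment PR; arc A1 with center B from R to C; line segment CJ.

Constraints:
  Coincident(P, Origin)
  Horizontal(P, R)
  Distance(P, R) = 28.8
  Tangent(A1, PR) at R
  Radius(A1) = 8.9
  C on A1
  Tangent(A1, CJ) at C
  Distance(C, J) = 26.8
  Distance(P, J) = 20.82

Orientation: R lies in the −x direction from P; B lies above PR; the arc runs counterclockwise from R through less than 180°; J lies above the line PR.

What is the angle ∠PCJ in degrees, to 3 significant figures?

48.8°

Checks: P = (0.00, 0.00) ✓; |BC| = 8.900 ✓; ∠(BC, CJ) = 90.00° ✓; |CJ| = 26.80 ✓; |PJ| = 20.82 ✓.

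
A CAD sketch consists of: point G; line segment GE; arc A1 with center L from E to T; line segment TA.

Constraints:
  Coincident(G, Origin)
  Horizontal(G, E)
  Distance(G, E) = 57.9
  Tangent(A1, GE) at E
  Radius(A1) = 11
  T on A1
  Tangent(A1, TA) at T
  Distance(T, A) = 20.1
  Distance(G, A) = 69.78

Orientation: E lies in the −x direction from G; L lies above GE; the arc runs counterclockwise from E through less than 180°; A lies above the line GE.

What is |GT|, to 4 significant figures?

52.14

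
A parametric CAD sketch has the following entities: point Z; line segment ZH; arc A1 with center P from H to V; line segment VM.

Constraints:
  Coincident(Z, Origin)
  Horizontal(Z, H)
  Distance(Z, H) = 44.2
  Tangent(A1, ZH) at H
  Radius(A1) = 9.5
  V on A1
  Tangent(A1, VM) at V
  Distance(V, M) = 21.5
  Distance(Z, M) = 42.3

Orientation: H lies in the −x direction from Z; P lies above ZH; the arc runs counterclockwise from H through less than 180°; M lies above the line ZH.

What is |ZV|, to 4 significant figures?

35.71

Z is at the origin; ZH is horizontal with |ZH| = 44.2 and H on the −x side, so H = (-44.20, 0.000). Tangency of A1 to ZH means the radius PH is perpendicular to ZH, so P = H + (0, 9.5) = (-44.20, 9.500). Since PV ⟂ VM (tangency), |PM| = √(9.5² + 21.5²) = 23.51 regardless of where V sits on A1. So M lies on both circle(Z, 42.3) and circle(P, 23.51); the above-ZH intersection is M = (-30.90, 28.88). V is the foot of the tangent from M: V = (-34.86, 7.751).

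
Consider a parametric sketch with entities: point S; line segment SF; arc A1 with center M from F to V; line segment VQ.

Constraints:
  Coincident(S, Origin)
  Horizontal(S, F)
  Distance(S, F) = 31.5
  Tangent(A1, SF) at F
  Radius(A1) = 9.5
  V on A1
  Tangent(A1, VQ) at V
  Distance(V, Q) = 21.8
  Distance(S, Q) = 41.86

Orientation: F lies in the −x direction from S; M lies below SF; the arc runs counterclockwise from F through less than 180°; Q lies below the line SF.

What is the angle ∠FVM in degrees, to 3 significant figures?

26.7°

Checks: |MV| = 9.500 ✓; ∠(MV, VQ) = 90.00° ✓; |VQ| = 21.80 ✓; |SQ| = 41.86 ✓.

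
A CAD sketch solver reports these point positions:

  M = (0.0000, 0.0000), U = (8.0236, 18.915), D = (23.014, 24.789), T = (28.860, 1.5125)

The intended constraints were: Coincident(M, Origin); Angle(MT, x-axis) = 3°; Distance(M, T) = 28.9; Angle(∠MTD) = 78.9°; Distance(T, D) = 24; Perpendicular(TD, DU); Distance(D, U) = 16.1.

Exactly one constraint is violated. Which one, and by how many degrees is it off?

Perpendicular(TD, DU) — off by 7.30°.

M = (0.00, 0.00) ✓; MT at 3.000° ✓; |MT| = 28.90 ✓; ∠MTD = 78.90° ✓; |TD| = 24.00 ✓; ∠(TD, DU) = 97.30° ✗; |DU| = 16.10 ✓.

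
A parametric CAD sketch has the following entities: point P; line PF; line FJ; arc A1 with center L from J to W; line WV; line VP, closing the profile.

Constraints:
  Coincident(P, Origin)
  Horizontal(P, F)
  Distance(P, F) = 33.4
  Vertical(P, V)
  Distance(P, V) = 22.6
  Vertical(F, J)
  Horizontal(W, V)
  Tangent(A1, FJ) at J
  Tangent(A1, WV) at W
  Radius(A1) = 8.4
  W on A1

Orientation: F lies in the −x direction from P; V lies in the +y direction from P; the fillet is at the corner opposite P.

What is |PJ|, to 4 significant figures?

36.29

P is at the origin; PF is horizontal with |PF| = 33.4 and F on the −x side, so F = (-33.40, 0.000). PV is vertical with |PV| = 22.6 and V on the +y side, so V = (0.000, 22.60). The virtual corner opposite P is at (-33.40, 22.60). Since A1 is tangent to FJ there, LJ ⟂ FJ and A1 meets WV tangentially, so LW is at right angles to WV, with radius 8.4, so the center L sits 8.4 in from both sides at L = (-25.00, 14.20). That places the tangent points at J = (-33.40, 14.20) on FJ and W = (-25.00, 22.60) on WV. Then |PJ| = |J − P| = 36.29.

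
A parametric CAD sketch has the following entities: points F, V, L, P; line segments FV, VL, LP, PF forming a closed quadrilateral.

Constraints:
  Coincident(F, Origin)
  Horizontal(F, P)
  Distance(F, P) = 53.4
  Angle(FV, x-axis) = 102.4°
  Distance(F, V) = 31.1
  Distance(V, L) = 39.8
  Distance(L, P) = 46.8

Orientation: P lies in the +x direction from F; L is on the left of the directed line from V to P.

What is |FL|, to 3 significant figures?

52.1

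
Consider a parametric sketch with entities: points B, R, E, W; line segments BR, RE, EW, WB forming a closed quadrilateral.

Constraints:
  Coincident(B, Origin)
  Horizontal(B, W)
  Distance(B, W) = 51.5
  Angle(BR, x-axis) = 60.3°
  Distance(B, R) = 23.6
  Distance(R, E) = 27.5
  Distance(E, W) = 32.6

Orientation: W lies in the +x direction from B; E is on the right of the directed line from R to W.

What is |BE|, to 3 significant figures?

20.3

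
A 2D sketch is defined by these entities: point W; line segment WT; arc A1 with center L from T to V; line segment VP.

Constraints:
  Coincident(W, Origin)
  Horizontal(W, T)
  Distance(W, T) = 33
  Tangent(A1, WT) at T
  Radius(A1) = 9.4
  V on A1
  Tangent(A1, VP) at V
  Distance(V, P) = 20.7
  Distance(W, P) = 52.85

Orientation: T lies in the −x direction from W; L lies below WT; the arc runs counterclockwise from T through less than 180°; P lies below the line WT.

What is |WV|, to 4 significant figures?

43.25

Checks: |LV| = 9.400 ✓; ∠(LV, VP) = 90.00° ✓; |VP| = 20.70 ✓; |WP| = 52.85 ✓.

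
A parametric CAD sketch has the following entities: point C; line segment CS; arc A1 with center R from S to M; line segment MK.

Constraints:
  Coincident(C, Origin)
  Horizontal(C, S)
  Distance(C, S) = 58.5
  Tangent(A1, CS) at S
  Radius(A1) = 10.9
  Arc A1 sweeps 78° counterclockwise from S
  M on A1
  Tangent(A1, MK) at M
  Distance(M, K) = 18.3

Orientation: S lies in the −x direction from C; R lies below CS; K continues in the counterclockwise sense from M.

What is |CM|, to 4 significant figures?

69.70

C is at the origin; C and S share the same y with |CS| = 58.5 and S on the −x side, so S = (-58.50, 0.000). A1 meets CS tangentially, so RS is at right angles to CS, so R = S + (0, -10.9) = (-58.50, -10.90). On A1, S sits at bearing 90° from R; a 78° counterclockwise sweep puts M at bearing 168°, so M = R + 10.9·(cos 168°, sin 168°) = (-69.16, -8.634). Then |CM| = |M − C| = 69.70.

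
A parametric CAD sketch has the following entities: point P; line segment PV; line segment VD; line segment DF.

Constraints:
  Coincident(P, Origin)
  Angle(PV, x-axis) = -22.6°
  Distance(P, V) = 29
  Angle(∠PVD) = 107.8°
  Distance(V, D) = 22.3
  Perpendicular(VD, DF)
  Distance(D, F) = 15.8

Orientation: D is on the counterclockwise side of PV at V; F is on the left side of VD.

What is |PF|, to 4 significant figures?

33.33

∠PVD = 107.8°, so VD runs at -22.6° + (180° − 107.8°) = 49.60° from the x-axis; with |VD| = 22.3, D = V + 22.3·(cos 49.60°, sin 49.60°) = (41.23, 5.838). VD is perpendicular to DF; with |DF| = 15.8 on the left of VD, F = D + 15.8·(-0.7615, 0.6481) = (29.19, 16.08). Then |PF| = |F − P| = 33.33.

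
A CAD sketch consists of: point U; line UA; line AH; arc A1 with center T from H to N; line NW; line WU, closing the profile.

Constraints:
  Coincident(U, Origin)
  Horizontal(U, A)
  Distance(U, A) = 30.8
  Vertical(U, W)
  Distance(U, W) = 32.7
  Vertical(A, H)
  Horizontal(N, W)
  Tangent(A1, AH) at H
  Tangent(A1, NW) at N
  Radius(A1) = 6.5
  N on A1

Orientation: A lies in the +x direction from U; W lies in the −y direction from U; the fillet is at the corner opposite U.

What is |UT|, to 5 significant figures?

35.734

U is at the origin; U and A share the same y with |UA| = 30.8 and A on the +x side, so A = (30.800, 0.0000). U and W share the same x with |UW| = 32.7 and W on the −y side, so W = (0.0000, -32.700). The virtual corner opposite U is at (30.800, -32.700). The tangent condition forces TH to be normal to AH and the tangent condition forces TN to be normal to NW, with radius 6.5, so the center T sits 6.5 in from both sides at T = (24.300, -26.200). Then |UT| = |T − U| = 35.734.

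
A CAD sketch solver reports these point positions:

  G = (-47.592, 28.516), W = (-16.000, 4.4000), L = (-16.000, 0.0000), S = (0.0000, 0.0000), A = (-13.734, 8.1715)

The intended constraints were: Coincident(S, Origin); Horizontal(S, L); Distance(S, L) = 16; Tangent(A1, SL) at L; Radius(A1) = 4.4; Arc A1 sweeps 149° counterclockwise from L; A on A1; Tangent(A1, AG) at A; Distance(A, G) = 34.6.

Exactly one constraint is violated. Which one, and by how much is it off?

Distance(A, G) = 34.6 — off by 4.90.

S = (0.00, 0.00) ✓; S.y = 0.00, L.y = 0.00 ✓; |SL| = 16.00 ✓; ∠(WL, LS) = 90.00° ✓; |WL| = 4.400 ✓; bearing(W→A) − bearing(W→L) = 149.0° ✓; |WA| = 4.400 ✓; ∠(WA, AG) = 90.00° ✓; |AG| = 39.50 ✗.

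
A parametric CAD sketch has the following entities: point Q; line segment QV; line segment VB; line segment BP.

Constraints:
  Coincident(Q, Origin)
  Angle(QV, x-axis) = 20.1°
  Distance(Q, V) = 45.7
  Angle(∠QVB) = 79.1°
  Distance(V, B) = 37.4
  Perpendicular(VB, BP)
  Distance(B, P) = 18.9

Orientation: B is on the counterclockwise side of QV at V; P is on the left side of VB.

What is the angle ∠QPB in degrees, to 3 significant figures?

132°

Q is at the origin; QV runs at 20.1° with length 45.7, so V = 45.7·(cos 20.1°, sin 20.1°) = (42.9, 15.7). ∠QVB = 79.1°, so VB runs at 20.1° + (180° − 79.1°) = 121° from the x-axis; with |VB| = 37.4, B = V + 37.4·(cos 121°, sin 121°) = (23.7, 47.8). VB is perpendicular to BP; with |BP| = 18.9 on the left of VB, P = B + 18.9·(-0.857, -0.515) = (7.45, 38.0). Then cos ∠QPB = PQ·PB / (|PQ||PB|), giving 132°.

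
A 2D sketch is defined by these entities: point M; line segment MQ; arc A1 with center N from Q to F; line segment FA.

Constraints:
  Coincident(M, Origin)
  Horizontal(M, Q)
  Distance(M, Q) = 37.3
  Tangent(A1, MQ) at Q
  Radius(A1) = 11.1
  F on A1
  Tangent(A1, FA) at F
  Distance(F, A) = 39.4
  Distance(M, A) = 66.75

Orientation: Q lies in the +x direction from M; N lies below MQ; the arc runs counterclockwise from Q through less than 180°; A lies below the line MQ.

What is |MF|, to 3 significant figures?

31.1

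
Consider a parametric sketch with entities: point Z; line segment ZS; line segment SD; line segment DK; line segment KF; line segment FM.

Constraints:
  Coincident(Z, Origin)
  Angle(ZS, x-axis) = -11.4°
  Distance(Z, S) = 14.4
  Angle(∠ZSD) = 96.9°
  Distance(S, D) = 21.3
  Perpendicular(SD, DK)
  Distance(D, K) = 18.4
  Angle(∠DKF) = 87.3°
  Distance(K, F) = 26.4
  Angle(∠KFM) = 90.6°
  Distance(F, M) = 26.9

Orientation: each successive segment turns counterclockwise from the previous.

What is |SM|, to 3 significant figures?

10.5

∠DKF = 87.3° gives KF at -106° from the x-axis; with |KF| = 26.4, F = (-3.76, -2.27). ∠KFM = 90.6° gives FM at -16.2° from the x-axis; with |FM| = 26.9, M = (22.1, -9.78). Then |SM| = |M − S| = 10.5.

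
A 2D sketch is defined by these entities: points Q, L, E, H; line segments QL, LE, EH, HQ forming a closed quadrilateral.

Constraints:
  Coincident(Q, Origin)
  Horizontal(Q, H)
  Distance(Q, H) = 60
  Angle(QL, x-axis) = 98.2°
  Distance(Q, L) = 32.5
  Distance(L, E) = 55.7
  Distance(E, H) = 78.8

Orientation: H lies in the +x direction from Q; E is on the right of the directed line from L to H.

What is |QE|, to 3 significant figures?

27.3

Checks: |LE| = 55.70 ✓; |EH| = 78.80 ✓.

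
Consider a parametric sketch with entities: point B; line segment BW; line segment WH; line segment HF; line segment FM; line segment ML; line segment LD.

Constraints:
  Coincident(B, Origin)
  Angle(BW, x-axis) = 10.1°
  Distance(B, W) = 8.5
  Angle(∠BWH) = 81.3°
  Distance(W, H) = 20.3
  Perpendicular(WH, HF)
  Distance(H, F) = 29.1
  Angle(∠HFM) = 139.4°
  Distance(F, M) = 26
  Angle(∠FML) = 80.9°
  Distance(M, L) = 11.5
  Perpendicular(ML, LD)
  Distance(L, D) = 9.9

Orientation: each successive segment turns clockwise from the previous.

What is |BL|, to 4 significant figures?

32.12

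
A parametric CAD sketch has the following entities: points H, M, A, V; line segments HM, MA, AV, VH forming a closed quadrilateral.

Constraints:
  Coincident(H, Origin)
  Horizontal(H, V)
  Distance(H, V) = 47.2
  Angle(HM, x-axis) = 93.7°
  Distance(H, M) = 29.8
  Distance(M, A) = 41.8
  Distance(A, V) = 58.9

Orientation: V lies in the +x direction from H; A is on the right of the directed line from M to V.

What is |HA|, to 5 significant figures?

15.405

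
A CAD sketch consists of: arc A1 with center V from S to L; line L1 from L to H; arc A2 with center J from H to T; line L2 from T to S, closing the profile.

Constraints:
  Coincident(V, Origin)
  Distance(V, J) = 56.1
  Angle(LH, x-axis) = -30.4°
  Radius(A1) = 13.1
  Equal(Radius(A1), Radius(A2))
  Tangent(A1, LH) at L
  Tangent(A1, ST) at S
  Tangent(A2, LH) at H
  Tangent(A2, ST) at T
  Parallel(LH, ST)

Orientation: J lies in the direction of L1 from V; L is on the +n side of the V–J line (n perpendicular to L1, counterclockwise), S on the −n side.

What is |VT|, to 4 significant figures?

57.61

Tangency of A1 to both parallel lines with radius 13.1 puts L and S at V ± 13.1·n: L = (6.629, 11.30), S = (-6.629, -11.30). Equal radii place H and T the same way about J: H = J + 13.1·n = (55.02, -17.09), T = J − 13.1·n = (41.76, -39.69). Then |VT| = |T − V| = 57.61.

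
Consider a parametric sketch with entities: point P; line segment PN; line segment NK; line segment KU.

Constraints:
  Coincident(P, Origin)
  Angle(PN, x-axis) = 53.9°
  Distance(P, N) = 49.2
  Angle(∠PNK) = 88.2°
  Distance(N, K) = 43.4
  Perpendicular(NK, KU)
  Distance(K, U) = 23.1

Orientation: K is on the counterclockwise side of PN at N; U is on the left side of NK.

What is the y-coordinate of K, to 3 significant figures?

64.2

P is at the origin; PN runs at 53.9° with length 49.2, so N = 49.2·(cos 53.9°, sin 53.9°) = (29.0, 39.8). ∠PNK = 88.2°, so NK runs at 53.9° + (180° − 88.2°) = 146° from the x-axis; with |NK| = 43.4, K = N + 43.4·(cos 146°, sin 146°) = (-6.86, 64.2). So K.y = 64.2.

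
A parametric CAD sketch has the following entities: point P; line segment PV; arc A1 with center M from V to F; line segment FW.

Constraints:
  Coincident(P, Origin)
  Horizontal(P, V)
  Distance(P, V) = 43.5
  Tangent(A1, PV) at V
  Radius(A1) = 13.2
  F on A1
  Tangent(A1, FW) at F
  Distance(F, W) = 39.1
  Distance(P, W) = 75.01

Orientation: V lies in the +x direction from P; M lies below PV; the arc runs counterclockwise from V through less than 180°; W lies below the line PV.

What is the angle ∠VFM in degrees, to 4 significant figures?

29.28°

P is at the origin; PV is horizontal with |PV| = 43.5 and V on the +x side, so V = (43.50, 0.000). The tangent condition forces MV to be normal to PV, so M = V + (0, -13.2) = (43.50, -13.20). Since MF ⟂ FW (tangency), |MW| = √(13.2² + 39.1²) = 41.27 regardless of where F sits on A1. So W lies on both circle(P, 75.01) and circle(M, 41.27); the below-PV intersection is W = (52.63, -53.44). F is the foot of the tangent from W: F = (32.24, -20.09).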